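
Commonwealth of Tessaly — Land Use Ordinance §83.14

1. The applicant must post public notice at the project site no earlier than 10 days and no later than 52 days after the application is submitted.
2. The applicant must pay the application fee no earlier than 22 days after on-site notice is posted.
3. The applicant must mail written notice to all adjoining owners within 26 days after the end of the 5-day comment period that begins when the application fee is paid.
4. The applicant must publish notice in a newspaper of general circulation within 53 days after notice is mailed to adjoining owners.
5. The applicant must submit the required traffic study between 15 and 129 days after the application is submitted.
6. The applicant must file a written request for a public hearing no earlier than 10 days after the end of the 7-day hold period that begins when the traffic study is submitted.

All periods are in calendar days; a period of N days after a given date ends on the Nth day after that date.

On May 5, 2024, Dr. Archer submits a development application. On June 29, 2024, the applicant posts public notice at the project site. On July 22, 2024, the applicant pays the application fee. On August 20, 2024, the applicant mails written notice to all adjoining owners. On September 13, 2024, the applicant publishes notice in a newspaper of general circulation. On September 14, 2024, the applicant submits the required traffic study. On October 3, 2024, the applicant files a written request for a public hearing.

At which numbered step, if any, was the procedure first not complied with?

Step 1

Step 1 — 10 and 52 days from May 5, 2024 (when the application is submitted) are May 15, 2024 and June 26, 2024 respectively; June 29, 2024 is 3 days past the end of the window.
The procedure was therefore not followed at step 1.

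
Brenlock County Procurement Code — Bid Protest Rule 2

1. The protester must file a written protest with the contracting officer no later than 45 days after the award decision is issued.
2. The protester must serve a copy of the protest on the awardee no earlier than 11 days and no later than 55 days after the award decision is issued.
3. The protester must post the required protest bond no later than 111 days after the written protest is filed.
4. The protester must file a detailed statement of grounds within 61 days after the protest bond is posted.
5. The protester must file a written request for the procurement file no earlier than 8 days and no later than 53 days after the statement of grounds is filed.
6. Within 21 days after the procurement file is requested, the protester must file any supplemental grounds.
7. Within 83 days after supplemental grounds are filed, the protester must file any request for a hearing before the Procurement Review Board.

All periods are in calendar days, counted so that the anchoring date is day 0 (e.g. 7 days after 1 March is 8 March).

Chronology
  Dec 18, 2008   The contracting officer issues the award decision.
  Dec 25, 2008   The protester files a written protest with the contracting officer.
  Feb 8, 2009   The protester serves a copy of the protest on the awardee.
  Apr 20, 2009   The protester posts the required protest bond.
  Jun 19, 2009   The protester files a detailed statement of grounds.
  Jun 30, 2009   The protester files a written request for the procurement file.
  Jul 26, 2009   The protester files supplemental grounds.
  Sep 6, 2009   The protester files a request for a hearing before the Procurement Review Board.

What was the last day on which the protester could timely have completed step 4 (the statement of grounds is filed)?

Step 4 runs from Apr 20, 2009, when the protest bond is posted. 61 days after Apr 20, 2009 is Jun 20, 2009.

Jun 20, 2009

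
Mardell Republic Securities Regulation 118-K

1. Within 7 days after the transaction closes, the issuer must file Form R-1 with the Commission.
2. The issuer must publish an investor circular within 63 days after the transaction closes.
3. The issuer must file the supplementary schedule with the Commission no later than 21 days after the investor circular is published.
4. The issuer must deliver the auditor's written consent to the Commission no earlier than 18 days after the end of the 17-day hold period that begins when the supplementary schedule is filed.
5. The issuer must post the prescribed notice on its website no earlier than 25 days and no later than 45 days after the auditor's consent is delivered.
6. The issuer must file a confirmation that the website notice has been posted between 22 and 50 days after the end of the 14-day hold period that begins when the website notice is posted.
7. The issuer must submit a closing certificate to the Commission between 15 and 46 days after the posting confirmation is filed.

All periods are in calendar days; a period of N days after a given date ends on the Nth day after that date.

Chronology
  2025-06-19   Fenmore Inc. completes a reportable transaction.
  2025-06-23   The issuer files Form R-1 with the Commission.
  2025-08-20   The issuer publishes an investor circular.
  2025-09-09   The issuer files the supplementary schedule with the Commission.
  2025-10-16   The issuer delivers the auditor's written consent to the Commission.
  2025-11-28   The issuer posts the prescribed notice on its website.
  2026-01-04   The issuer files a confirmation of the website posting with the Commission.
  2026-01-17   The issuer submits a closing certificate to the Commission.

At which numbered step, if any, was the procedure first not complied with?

Step 7

Step 1 — counting 7 days from 2025-06-19 (when the transaction closes) gives a deadline of 2025-06-26; 2025-06-23 is within that limit.
Step 2 — counting 63 days from 2025-06-19 (when the transaction closes) gives a deadline of 2025-08-21; completed 2025-08-20, before the deadline.
Step 3 — counting 21 days from 2025-08-20 (when the investor circular is published) gives a deadline of 2025-09-10; completed 2025-09-09, before the deadline.
Step 4 — must wait 18 days from 2025-09-26 (end of the 17-day hold period, which began when the supplementary schedule is filed on 2025-09-09), so not before 2025-10-14; done 2025-10-16 — permitted.
Step 5 — 25 and 45 days from 2025-10-16 (when the auditor's consent is delivered) are 2025-11-10 and 2025-11-30 respectively; 2025-11-28 falls inside that range.
Step 6 — 22 and 50 days from 2025-12-12 (end of the 14-day hold period, which began when the website notice is posted on 2025-11-28) are 2026-01-03 and 2026-01-31 respectively; done 2026-01-04 — within the window.
Step 7 — 15 and 46 days from 2026-01-04 (when the posting confirmation is filed) are 2026-01-19 and 2026-02-19 respectively; done 2026-01-17 — 2 days before the window opened.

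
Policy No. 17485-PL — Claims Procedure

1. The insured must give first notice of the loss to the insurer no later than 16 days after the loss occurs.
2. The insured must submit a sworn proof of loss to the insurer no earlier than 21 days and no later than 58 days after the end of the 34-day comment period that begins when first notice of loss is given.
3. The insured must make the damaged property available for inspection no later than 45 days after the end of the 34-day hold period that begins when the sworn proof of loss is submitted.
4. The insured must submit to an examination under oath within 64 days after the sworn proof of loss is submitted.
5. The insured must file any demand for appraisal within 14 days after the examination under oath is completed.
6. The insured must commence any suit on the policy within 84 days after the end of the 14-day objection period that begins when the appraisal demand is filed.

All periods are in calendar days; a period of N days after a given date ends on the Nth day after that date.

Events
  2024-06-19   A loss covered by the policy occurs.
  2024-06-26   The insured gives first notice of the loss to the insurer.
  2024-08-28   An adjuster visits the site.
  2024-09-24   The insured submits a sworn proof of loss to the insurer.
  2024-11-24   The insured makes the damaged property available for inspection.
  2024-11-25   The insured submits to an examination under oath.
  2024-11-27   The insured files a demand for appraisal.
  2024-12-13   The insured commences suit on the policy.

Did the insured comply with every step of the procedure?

Yes

Step 1 — counting 16 days from 2024-06-19 (when the loss occurs) gives a deadline of 2024-07-05; completed 2024-06-26, before the deadline.
Step 2 — 21 and 58 days from 2024-07-30 (end of the 34-day comment period, which began when first notice of loss is given on 2024-06-26) are 2024-08-20 and 2024-09-26 respectively; 2024-09-24 falls inside that range.
Step 3 — counting 45 days from 2024-10-28 (end of the 34-day hold period, which began when the sworn proof of loss is submitted on 2024-09-24) gives a deadline of 2024-12-12; done 2024-11-24 — timely.
Step 4 — counting 64 days from 2024-09-24 (when the sworn proof of loss is submitted) gives a deadline of 2024-11-27; done 2024-11-25 — timely.
Step 5 — counting 14 days from 2024-11-25 (when the examination under oath is completed) gives a deadline of 2024-12-09; completed 2024-11-27, before the deadline.
Step 6 — counting 84 days from 2024-12-11 (end of the 14-day objection period, which began when the appraisal demand is filed on 2024-11-27) gives a deadline of 2025-03-05; 2024-12-13 is within that limit.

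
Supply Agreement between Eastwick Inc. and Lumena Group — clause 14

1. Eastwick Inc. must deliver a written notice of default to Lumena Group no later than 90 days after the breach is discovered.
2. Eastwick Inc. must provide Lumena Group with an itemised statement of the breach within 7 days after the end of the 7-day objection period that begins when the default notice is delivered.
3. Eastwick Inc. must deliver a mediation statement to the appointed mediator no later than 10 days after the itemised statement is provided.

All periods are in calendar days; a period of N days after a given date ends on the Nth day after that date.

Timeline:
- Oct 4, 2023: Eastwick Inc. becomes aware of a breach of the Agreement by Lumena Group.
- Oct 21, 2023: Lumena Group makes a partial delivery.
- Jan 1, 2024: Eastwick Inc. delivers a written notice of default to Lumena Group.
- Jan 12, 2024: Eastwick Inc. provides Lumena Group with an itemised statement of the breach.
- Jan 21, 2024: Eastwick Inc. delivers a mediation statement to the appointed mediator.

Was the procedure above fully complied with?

Step 1 — counting 90 days from Oct 4, 2023 (when the breach is discovered) gives a deadline of Jan 2, 2024; Jan 1, 2024 is within that limit.
Step 2 — counting 7 days from Jan 8, 2024 (end of the 7-day objection period, which began when the default notice is delivered on Jan 1, 2024) gives a deadline of Jan 15, 2024; completed Jan 12, 2024, before the deadline.
Step 3 — counting 10 days from Jan 12, 2024 (when the itemised statement is provided) gives a deadline of Jan 22, 2024; done Jan 21, 2024 — timely.

Yes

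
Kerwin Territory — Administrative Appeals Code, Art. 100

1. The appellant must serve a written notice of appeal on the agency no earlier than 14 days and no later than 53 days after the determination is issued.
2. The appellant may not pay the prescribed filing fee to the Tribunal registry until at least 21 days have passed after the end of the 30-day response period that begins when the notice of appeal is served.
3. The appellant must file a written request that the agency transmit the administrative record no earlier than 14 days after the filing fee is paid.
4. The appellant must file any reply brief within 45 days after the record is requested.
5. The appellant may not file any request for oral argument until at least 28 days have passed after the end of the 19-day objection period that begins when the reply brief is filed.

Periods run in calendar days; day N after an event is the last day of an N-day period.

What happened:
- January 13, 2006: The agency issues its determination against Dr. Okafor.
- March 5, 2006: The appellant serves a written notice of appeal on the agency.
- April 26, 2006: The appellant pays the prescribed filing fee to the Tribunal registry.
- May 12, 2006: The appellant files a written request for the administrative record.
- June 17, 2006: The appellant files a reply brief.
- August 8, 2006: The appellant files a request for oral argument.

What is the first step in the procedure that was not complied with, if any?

None — every step was satisfied

Step 1 — 14 and 53 days from January 13, 2006 (when the determination is issued) are January 27, 2006 and March 7, 2006 respectively; done March 5, 2006, which is between those dates.
Step 2 — must wait 21 days from April 4, 2006 (end of the 30-day response period, which began when the notice of appeal is served on March 5, 2006), so not before April 25, 2006; done April 26, 2006 — permitted.
Step 3 — must wait 14 days from April 26, 2006 (when the filing fee is paid), so not before May 10, 2006; May 12, 2006 is on or after that date.
Step 4 — counting 45 days from May 12, 2006 (when the record is requested) gives a deadline of June 26, 2006; completed June 17, 2006, before the deadline.
Step 5 — must wait 28 days from July 6, 2006 (end of the 19-day objection period, which began when the reply brief is filed on June 17, 2006), so not before August 3, 2006; done August 8, 2006, after the minimum wait.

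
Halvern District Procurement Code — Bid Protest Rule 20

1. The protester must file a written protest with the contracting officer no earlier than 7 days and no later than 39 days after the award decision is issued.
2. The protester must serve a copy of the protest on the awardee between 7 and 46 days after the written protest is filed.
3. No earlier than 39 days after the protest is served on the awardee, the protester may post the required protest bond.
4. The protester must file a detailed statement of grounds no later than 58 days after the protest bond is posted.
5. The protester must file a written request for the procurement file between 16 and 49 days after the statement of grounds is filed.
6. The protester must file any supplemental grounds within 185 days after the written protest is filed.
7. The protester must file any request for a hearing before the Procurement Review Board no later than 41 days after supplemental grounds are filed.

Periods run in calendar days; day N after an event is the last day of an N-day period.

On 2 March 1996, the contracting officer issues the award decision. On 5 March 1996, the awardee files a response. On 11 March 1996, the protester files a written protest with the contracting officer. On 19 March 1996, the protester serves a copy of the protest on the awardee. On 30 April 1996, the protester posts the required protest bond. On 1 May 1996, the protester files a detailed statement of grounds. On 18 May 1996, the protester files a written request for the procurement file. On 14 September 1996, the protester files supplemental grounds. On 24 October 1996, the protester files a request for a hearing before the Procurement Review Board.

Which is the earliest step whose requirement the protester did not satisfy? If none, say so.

Step 6

Step 1 — 7 and 39 days from 2 March 1996 (when the award decision is issued) are 9 March 1996 and 10 April 1996 respectively; 11 March 1996 falls inside that range.
Step 2 — 7 and 46 days from 11 March 1996 (when the written protest is filed) are 18 March 1996 and 26 April 1996 respectively; done 19 March 1996, which is between those dates.
Step 3 — must wait 39 days from 19 March 1996 (when the protest is served on the awardee), so not before 27 April 1996; done 30 April 1996, after the minimum wait.
Step 4 — counting 58 days from 30 April 1996 (when the protest bond is posted) gives a deadline of 27 June 1996; 1 May 1996 is within that limit.
Step 5 — 16 and 49 days from 1 May 1996 (when the statement of grounds is filed) are 17 May 1996 and 19 June 1996 respectively; 18 May 1996 falls inside that range.
Step 6 — counting 185 days from 11 March 1996 (when the written protest is filed) gives a deadline of 12 September 1996; not done until 14 September 1996, 2 days after the deadline.
Later steps need not be reached.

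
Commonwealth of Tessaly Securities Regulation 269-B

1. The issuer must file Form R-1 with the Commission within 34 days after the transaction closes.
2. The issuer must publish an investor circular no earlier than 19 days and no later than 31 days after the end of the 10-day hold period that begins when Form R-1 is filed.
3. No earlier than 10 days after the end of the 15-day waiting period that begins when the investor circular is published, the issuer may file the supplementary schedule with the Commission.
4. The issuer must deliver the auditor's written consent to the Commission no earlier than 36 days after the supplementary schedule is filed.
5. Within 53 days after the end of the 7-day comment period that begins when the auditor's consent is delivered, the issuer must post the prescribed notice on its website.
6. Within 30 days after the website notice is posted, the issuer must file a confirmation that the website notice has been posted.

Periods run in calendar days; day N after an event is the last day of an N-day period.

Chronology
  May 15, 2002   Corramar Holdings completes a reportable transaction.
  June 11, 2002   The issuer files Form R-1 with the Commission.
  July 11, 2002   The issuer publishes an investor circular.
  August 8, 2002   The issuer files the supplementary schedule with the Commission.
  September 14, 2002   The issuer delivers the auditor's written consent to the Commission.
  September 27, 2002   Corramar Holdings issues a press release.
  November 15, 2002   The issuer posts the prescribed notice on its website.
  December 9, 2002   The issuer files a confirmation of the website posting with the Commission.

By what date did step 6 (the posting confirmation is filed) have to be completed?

December 15, 2002

Step 6 runs from November 15, 2002, when the website notice is posted. 30 days after November 15, 2002 is December 15, 2002.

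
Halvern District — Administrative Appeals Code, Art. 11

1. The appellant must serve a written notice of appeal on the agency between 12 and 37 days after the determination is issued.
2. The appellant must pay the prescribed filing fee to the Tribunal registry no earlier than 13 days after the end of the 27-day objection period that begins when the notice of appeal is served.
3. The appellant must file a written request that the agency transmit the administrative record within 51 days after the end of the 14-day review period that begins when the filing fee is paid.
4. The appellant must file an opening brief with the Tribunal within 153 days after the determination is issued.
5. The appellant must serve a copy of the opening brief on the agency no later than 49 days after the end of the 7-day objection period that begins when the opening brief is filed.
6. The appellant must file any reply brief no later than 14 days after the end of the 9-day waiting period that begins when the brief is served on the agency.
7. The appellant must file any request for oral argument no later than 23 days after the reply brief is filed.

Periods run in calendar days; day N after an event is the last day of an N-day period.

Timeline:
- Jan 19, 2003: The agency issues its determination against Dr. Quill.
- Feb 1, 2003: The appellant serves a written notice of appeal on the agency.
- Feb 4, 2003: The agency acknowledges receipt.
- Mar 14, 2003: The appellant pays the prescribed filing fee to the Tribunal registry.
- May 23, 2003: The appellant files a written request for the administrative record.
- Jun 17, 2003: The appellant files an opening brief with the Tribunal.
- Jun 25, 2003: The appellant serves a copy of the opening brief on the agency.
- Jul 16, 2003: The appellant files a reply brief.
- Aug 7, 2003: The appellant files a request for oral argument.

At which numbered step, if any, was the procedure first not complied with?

Step 1: the window is 12–37 days after Jan 19, 2003 (when the determination is issued), so Jan 31, 2003 through Feb 25, 2003; done Feb 1, 2003 — within the window.
Step 2: the earliest permitted date is 13 days after Feb 28, 2003 (end of the 27-day objection period, which began when the notice of appeal is served on Feb 1, 2003), i.e. Mar 13, 2003; Mar 14, 2003 is on or after that date.
Step 3: 51 days after Mar 28, 2003 (end of the 14-day review period, which began when the filing fee is paid on Mar 14, 2003) is May 18, 2003; done May 23, 2003 — 5 days late.
Later steps need not be reached.

Step 3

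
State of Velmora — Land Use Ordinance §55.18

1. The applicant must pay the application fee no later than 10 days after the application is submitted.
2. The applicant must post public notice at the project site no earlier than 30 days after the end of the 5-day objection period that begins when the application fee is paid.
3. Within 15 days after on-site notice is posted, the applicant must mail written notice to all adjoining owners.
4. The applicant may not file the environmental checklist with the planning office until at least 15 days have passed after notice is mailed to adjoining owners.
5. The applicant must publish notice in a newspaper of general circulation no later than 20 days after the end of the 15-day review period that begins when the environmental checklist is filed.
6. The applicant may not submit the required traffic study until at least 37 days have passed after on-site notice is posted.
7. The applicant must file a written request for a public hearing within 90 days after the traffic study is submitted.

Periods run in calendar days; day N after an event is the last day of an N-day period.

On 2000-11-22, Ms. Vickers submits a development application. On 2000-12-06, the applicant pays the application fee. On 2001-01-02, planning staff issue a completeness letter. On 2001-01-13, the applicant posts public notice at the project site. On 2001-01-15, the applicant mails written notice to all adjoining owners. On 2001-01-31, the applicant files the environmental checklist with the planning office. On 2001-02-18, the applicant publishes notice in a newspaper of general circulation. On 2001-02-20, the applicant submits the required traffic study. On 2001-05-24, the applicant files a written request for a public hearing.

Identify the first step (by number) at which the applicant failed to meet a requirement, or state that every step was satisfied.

Step 1

Step 1 — counting 10 days from 2000-11-22 (when the application is submitted) gives a deadline of 2000-12-02; 2000-12-06 misses that deadline by 4 days.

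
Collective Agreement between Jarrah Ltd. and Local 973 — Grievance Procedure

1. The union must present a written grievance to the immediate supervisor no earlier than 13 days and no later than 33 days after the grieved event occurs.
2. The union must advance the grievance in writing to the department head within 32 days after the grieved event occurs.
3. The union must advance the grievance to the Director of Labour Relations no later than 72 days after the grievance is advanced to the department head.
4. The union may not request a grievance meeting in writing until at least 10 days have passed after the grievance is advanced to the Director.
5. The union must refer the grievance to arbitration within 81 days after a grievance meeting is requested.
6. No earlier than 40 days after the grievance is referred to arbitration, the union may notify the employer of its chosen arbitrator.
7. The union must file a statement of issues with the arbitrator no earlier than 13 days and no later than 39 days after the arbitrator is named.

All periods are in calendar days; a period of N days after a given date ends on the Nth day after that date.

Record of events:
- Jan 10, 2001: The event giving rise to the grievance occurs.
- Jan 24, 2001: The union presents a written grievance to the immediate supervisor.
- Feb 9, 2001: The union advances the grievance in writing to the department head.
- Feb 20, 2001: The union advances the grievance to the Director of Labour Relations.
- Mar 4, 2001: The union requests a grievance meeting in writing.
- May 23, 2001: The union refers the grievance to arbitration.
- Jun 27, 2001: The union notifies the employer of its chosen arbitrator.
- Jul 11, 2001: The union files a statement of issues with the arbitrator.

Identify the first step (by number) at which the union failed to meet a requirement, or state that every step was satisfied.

Step 6

Step 1 — 13 and 33 days from Jan 10, 2001 (when the grieved event occurs) are Jan 23, 2001 and Feb 12, 2001 respectively; done Jan 24, 2001, which is between those dates.
Step 2 — counting 32 days from Jan 10, 2001 (when the grieved event occurs) gives a deadline of Feb 11, 2001; completed Feb 9, 2001, before the deadline.
Step 3 — counting 72 days from Feb 9, 2001 (when the grievance is advanced to the department head) gives a deadline of Apr 22, 2001; Feb 20, 2001 is within that limit.
Step 4 — must wait 10 days from Feb 20, 2001 (when the grievance is advanced to the Director), so not before Mar 2, 2001; Mar 4, 2001 is on or after that date.
Step 5 — counting 81 days from Mar 4, 2001 (when a grievance meeting is requested) gives a deadline of May 24, 2001; done May 23, 2001 — timely.
Step 6 — must wait 40 days from May 23, 2001 (when the grievance is referred to arbitration), so not before Jul 2, 2001; done Jun 27, 2001 — 5 days too early.
That is the first point of non-compliance.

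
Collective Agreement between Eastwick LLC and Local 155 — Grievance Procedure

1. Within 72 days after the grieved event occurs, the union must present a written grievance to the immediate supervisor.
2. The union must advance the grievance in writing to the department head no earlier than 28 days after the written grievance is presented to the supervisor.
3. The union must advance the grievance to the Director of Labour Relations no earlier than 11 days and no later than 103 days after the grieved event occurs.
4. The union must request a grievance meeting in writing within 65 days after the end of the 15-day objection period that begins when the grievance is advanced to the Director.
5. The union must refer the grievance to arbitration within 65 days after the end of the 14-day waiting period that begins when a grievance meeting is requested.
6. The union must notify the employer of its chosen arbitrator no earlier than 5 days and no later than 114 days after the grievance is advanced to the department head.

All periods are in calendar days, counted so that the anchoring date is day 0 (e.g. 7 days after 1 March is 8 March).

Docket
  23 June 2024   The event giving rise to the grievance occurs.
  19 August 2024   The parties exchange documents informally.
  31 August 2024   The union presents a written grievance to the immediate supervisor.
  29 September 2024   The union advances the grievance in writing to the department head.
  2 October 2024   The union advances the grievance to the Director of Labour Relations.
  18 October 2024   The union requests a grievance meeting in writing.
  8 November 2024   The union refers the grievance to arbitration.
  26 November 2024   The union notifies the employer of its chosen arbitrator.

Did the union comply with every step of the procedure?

Step 1 — counting 72 days from 23 June 2024 (when the grieved event occurs) gives a deadline of 3 September 2024; 31 August 2024 is within that limit.
Step 2 — must wait 28 days from 31 August 2024 (when the written grievance is presented to the supervisor), so not before 28 September 2024; done 29 September 2024 — permitted.
Step 3 — 11 and 103 days from 23 June 2024 (when the grieved event occurs) are 4 July 2024 and 4 October 2024 respectively; done 2 October 2024 — within the window.
Step 4 — counting 65 days from 17 October 2024 (end of the 15-day objection period, which began when the grievance is advanced to the Director on 2 October 2024) gives a deadline of 21 December 2024; completed 18 October 2024, before the deadline.
Step 5 — counting 65 days from 1 November 2024 (end of the 14-day waiting period, which began when a grievance meeting is requested on 18 October 2024) gives a deadline of 5 January 2025; done 8 November 2024 — timely.
Step 6 — 5 and 114 days from 29 September 2024 (when the grievance is advanced to the department head) are 4 October 2024 and 21 January 2025 respectively; 26 November 2024 falls inside that range.

Yes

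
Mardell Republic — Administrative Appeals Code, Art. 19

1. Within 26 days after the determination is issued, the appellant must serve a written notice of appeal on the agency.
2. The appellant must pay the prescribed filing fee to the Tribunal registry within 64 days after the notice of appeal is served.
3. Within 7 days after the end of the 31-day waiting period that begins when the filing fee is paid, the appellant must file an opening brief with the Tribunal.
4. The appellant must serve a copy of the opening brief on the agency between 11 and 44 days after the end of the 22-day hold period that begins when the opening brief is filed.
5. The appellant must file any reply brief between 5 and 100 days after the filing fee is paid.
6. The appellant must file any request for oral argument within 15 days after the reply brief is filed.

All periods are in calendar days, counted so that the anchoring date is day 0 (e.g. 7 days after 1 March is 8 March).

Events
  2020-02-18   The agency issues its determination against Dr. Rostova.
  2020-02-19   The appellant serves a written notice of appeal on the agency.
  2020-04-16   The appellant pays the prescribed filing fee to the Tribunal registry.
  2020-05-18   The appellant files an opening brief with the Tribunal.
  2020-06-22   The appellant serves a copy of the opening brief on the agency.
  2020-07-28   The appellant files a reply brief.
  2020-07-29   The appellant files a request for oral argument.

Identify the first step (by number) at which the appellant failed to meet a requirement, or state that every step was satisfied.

Step 5

(1) due by 2020-02-18 + 26 days = 2020-03-15; completed 2020-02-19, before the deadline.
(2) due by 2020-02-19 + 64 days = 2020-04-23; done 2020-04-16 — timely.
(3) due by 2020-05-17 + 7 days = 2020-05-24; completed 2020-05-18, before the deadline.
(4) the permitted window runs from 2020-06-09 + 11 = 2020-06-20 to 2020-06-09 + 44 = 2020-07-23; done 2020-06-22, which is between those dates.
(5) the permitted window runs from 2020-04-16 + 5 = 2020-04-21 to 2020-04-16 + 100 = 2020-07-25; 2020-07-28 is 3 days past the end of the window.
No need to go further; step 5 was not satisfied.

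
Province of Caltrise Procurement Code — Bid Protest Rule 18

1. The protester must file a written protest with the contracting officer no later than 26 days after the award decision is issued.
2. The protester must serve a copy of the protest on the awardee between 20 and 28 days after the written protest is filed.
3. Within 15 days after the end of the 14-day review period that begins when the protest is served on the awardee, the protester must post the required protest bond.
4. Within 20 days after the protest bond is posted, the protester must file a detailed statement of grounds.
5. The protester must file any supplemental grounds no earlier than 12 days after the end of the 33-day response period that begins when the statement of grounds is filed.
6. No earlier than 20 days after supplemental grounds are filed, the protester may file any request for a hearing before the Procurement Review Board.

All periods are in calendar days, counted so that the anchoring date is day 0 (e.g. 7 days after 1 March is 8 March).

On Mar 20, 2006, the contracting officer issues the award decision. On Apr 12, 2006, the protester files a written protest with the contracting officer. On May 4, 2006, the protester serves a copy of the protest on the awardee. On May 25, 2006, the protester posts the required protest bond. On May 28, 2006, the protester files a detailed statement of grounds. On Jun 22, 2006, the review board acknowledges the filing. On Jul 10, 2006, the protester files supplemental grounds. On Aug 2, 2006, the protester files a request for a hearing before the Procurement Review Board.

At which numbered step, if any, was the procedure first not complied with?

Step 5

Step 1: 26 days after Mar 20, 2006 (when the award decision is issued) is Apr 15, 2006; done Apr 12, 2006 — timely.
Step 2: the window is 20–28 days after Apr 12, 2006 (when the written protest is filed), so May 2, 2006 through May 10, 2006; May 4, 2006 falls inside that range.
Step 3: 15 days after May 18, 2006 (end of the 14-day review period, which began when the protest is served on the awardee on May 4, 2006) is Jun 2, 2006; completed May 25, 2006, before the deadline.
Step 4: 20 days after May 25, 2006 (when the protest bond is posted) is Jun 14, 2006; May 28, 2006 is within that limit.
Step 5: the earliest permitted date is 12 days after Jun 30, 2006 (end of the 33-day response period, which began when the statement of grounds is filed on May 28, 2006), i.e. Jul 12, 2006; done Jul 10, 2006 — 2 days too early.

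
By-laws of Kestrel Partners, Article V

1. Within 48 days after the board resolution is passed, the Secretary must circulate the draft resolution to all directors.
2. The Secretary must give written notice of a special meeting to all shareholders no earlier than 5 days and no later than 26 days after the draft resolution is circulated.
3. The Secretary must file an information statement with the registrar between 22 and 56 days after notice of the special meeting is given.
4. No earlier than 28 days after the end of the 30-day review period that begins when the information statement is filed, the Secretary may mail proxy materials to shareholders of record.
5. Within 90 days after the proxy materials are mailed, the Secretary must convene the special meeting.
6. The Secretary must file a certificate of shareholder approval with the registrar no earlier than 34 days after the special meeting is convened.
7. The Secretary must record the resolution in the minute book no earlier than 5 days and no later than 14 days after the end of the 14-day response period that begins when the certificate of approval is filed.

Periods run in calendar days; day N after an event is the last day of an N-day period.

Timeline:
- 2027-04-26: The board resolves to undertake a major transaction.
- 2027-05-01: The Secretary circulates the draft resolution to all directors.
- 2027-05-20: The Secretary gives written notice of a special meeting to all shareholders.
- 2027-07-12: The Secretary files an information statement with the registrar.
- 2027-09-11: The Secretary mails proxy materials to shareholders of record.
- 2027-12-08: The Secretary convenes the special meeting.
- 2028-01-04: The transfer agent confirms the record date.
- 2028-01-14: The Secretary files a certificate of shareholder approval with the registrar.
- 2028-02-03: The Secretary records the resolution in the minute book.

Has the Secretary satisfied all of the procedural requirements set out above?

Yes

(1) due by 2027-04-26 + 48 days = 2027-06-13; completed 2027-05-01, before the deadline.
(2) the permitted window runs from 2027-05-01 + 5 = 2027-05-06 to 2027-05-01 + 26 = 2027-05-27; done 2027-05-20, which is between those dates.
(3) the permitted window runs from 2027-05-20 + 22 = 2027-06-11 to 2027-05-20 + 56 = 2027-07-15; 2027-07-12 falls inside that range.
(4) permitted from 2027-08-11 + 28 days = 2027-09-08 onward; 2027-09-11 is on or after that date.
(5) due by 2027-09-11 + 90 days = 2027-12-10; 2027-12-08 is within that limit.
(6) permitted from 2027-12-08 + 34 days = 2028-01-11 onward; done 2028-01-14 — permitted.
(7) the permitted window runs from 2028-01-28 + 5 = 2028-02-02 to 2028-01-28 + 14 = 2028-02-11; done 2028-02-03 — within the window.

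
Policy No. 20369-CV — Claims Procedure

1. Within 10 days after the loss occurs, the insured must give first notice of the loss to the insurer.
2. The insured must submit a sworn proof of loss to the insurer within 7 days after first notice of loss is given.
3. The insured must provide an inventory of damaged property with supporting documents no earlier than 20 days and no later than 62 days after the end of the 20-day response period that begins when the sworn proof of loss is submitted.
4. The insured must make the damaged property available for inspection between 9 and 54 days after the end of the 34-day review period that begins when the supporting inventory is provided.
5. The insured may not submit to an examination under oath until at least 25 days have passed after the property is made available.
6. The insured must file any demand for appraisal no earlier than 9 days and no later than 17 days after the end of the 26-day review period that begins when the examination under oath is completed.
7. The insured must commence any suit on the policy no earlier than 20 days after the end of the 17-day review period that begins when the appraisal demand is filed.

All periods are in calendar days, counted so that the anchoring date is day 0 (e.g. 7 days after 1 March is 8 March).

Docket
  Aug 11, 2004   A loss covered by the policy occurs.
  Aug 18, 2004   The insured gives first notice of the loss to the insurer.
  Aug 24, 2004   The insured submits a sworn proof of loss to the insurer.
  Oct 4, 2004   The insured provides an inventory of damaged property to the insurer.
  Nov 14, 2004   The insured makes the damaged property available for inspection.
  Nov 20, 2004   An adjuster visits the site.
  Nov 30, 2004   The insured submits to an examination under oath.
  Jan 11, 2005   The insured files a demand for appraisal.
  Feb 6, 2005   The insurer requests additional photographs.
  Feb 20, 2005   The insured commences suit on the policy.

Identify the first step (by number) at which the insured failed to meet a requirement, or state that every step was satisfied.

Step 4

(1) due by Aug 11, 2004 + 10 days = Aug 21, 2004; done Aug 18, 2004 — timely.
(2) due by Aug 18, 2004 + 7 days = Aug 25, 2004; Aug 24, 2004 is within that limit.
(3) the permitted window runs from Sep 13, 2004 + 20 = Oct 3, 2004 to Sep 13, 2004 + 62 = Nov 14, 2004; done Oct 4, 2004 — within the window.
(4) the permitted window runs from Nov 7, 2004 + 9 = Nov 16, 2004 to Nov 7, 2004 + 54 = Dec 31, 2004; Nov 14, 2004 is 2 days too early.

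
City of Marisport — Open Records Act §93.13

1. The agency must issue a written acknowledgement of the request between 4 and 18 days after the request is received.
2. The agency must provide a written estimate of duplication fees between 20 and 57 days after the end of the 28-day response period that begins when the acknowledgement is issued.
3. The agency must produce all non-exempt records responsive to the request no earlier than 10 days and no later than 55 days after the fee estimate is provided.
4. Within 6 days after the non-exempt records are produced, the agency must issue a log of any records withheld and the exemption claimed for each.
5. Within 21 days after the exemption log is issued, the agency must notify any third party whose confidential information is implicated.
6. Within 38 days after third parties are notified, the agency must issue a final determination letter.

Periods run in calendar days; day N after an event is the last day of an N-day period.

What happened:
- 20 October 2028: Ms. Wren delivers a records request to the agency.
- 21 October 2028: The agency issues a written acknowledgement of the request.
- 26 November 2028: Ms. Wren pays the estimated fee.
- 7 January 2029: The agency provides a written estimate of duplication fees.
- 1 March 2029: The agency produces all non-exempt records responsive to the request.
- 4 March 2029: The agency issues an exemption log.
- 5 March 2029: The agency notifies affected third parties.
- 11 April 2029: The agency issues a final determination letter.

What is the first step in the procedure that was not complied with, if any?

Step 1

(1) the permitted window runs from 20 October 2028 + 4 = 24 October 2028 to 20 October 2028 + 18 = 7 November 2028; 21 October 2028 is 3 days too early.
No need to go further; step 1 was not satisfied.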